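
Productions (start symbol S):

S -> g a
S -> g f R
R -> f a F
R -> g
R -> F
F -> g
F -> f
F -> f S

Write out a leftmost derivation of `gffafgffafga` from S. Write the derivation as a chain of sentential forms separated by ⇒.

S ⇒ gfR   [S -> g f R]
gfR ⇒ gffaF   [R -> f a F]
gffaF ⇒ gffafS   [F -> f S]
gffafS ⇒ gffafgfR   [S -> g f R]
gffafgfR ⇒ gffafgffaF   [R -> f a F]
gffafgffaF ⇒ gffafgffafS   [F -> f S]
gffafgffafS ⇒ gffafgffafga   [S -> g a]

S⇒gfR⇒gffaF⇒gffafS⇒gffafgfR⇒gffafgffaF⇒gffafgffafS⇒gffafgffafga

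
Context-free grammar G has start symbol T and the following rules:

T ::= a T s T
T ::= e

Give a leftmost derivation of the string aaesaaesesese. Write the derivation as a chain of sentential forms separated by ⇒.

T⇒aTsT⇒aaTsTsT⇒aaesTsT⇒aaesaTsTsT⇒aaesaaTsTsTsT⇒aaesaaesTsTsT⇒aaesaaesesTsT⇒aaesaaesesesT⇒aaesaaesesese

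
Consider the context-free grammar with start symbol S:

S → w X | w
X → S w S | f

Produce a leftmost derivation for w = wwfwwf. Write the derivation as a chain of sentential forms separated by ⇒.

S ⇒ wX ⇒ wSwS ⇒ wwXwS ⇒ wwfwS ⇒ wwfwwX ⇒ wwfwwf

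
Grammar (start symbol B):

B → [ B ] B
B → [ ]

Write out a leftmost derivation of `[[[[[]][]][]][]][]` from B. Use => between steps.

B => [B]B => [[B]B]B => [[[B]B]B]B => [[[[B]B]B]B]B => [[[[[]]B]B]B]B => [[[[[]][]]B]B]B => [[[[[]][]][]]B]B => [[[[[]][]][]][]]B => [[[[[]][]][]][]][]

B => [B]B   [B → [ B ] B]
[B]B => [[B]B]B   [B → [ B ] B]
[[B]B]B => [[[B]B]B]B   [B → [ B ] B]
[[[B]B]B]B => [[[[B]B]B]B]B   [B → [ B ] B]
[[[[B]B]B]B]B => [[[[[]]B]B]B]B   [B → [ ]]
[[[[[]]B]B]B]B => [[[[[]][]]B]B]B   [B → [ ]]
[[[[[]][]]B]B]B => [[[[[]][]][]]B]B   [B → [ ]]
[[[[[]][]][]]B]B => [[[[[]][]][]][]]B   [B → [ ]]
[[[[[]][]][]][]]B => [[[[[]][]][]][]][]   [B → [ ]]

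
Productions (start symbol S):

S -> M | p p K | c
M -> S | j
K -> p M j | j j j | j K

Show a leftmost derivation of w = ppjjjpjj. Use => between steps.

S => ppK => ppjK => ppjjK => ppjjjK => ppjjjpMj => ppjjjpjj

S => ppK   [S -> p p K]
ppK => ppjK   [K -> j K]
ppjK => ppjjK   [K -> j K]
ppjjK => ppjjjK   [K -> j K]
ppjjjK => ppjjjpMj   [K -> p M j]
ppjjjpMj => ppjjjpjj   [M -> j]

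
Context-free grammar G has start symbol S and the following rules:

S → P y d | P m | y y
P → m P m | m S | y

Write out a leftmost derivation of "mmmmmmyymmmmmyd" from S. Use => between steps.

S => Pyd => mPmyd => mmPmmyd => mmmSmmyd => mmmPmmmyd => mmmmPmmmmyd => mmmmmPmmmmmyd => mmmmmmSmmmmmyd => mmmmmmyymmmmmyd

S => Pyd   [S → P y d]
Pyd => mPmyd   [P → m P m]
mPmyd => mmPmmyd   [P → m P m]
mmPmmyd => mmmSmmyd   [P → m S]
mmmSmmyd => mmmPmmmyd   [S → P m]
mmmPmmmyd => mmmmPmmmmyd   [P → m P m]
mmmmPmmmmyd => mmmmmPmmmmmyd   [P → m P m]
mmmmmPmmmmmyd => mmmmmmSmmmmmyd   [P → m S]
mmmmmmSmmmmmyd => mmmmmmyymmmmmyd   [S → y y]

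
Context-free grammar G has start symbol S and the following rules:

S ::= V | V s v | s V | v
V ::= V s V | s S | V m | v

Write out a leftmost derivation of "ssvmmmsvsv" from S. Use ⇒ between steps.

S ⇒ V ⇒ VsV ⇒ sSsV ⇒ sVsV ⇒ sVsVsV ⇒ sVmsVsV ⇒ sVmmsVsV ⇒ sVmmmsVsV ⇒ ssSmmmsVsV ⇒ ssvmmmsVsV ⇒ ssvmmmsvsV ⇒ ssvmmmsvsv

S ⇒ V   [S ::= V]
V ⇒ VsV   [V ::= V s V]
VsV ⇒ sSsV   [V ::= s S]
sSsV ⇒ sVsV   [S ::= V]
sVsV ⇒ sVsVsV   [V ::= V s V]
sVsVsV ⇒ sVmsVsV   [V ::= V m]
sVmsVsV ⇒ sVmmsVsV   [V ::= V m]
sVmmsVsV ⇒ sVmmmsVsV   [V ::= V m]
sVmmmsVsV ⇒ ssSmmmsVsV   [V ::= s S]
ssSmmmsVsV ⇒ ssvmmmsVsV   [S ::= v]
ssvmmmsVsV ⇒ ssvmmmsvsV   [V ::= v]
ssvmmmsvsV ⇒ ssvmmmsvsv   [V ::= v]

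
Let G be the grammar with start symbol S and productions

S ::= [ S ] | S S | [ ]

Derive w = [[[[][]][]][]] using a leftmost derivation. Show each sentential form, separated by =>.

S=>[S]=>[SS]=>[[S]S]=>[[SS]S]=>[[[S]S]S]=>[[[SS]S]S]=>[[[[]S]S]S]=>[[[[][]]S]S]=>[[[[][]][]]S]=>[[[[][]][]][]]

S => [S]   [S ::= [ S ]]
[S] => [SS]   [S ::= S S]
[SS] => [[S]S]   [S ::= [ S ]]
[[S]S] => [[SS]S]   [S ::= S S]
[[SS]S] => [[[S]S]S]   [S ::= [ S ]]
[[[S]S]S] => [[[SS]S]S]   [S ::= S S]
[[[SS]S]S] => [[[[]S]S]S]   [S ::= [ ]]
[[[[]S]S]S] => [[[[][]]S]S]   [S ::= [ ]]
[[[[][]]S]S] => [[[[][]][]]S]   [S ::= [ ]]
[[[[][]][]]S] => [[[[][]][]][]]   [S ::= [ ]]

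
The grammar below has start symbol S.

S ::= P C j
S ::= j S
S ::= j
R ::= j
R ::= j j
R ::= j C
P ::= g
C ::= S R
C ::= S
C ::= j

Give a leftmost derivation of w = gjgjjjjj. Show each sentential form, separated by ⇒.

S⇒PCj⇒gCj⇒gSRj⇒gjSRj⇒gjPCjRj⇒gjgCjRj⇒gjgjjRj⇒gjgjjjjj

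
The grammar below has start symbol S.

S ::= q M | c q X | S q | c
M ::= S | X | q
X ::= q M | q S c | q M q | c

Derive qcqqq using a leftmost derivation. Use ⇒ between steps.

S ⇒ qM   [S ::= q M]
qM ⇒ qS   [M ::= S]
qS ⇒ qSq   [S ::= S q]
qSq ⇒ qSqq   [S ::= S q]
qSqq ⇒ qSqqq   [S ::= S q]
qSqqq ⇒ qcqqq   [S ::= c]

S ⇒ qM ⇒ qS ⇒ qSq ⇒ qSqq ⇒ qSqqq ⇒ qcqqq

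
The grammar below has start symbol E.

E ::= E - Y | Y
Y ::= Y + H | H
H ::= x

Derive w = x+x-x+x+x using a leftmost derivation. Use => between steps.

E=>E-Y=>Y-Y=>Y+H-Y=>H+H-Y=>x+H-Y=>x+x-Y=>x+x-Y+H=>x+x-Y+H+H=>x+x-H+H+H=>x+x-x+H+H=>x+x-x+x+H=>x+x-x+x+x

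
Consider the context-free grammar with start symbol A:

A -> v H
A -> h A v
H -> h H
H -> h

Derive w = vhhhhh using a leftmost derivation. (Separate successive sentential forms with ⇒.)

A ⇒ vH   [A -> v H]
vH ⇒ vhH   [H -> h H]
vhH ⇒ vhhH   [H -> h H]
vhhH ⇒ vhhhH   [H -> h H]
vhhhH ⇒ vhhhhH   [H -> h H]
vhhhhH ⇒ vhhhhh   [H -> h]

A ⇒ vH ⇒ vhH ⇒ vhhH ⇒ vhhhH ⇒ vhhhhH ⇒ vhhhhh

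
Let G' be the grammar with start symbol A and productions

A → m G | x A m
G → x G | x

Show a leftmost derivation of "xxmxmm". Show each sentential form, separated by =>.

A=>xAm=>xxAmm=>xxmGmm=>xxmxmm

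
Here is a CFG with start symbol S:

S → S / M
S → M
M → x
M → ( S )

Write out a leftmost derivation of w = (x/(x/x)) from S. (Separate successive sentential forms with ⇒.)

S ⇒ M ⇒ (S) ⇒ (S/M) ⇒ (M/M) ⇒ (x/M) ⇒ (x/(S)) ⇒ (x/(S/M)) ⇒ (x/(M/M)) ⇒ (x/(x/M)) ⇒ (x/(x/x))

S ⇒ M   [S → M]
M ⇒ (S)   [M → ( S )]
(S) ⇒ (S/M)   [S → S / M]
(S/M) ⇒ (M/M)   [S → M]
(M/M) ⇒ (x/M)   [M → x]
(x/M) ⇒ (x/(S))   [M → ( S )]
(x/(S)) ⇒ (x/(S/M))   [S → S / M]
(x/(S/M)) ⇒ (x/(M/M))   [S → M]
(x/(M/M)) ⇒ (x/(x/M))   [M → x]
(x/(x/M)) ⇒ (x/(x/x))   [M → x]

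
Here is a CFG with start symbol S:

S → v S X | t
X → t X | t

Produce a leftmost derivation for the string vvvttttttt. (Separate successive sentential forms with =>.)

S => vSX => vvSXX => vvvSXXX => vvvtXXX => vvvttXXX => vvvtttXXX => vvvttttXXX => vvvtttttXX => vvvttttttX => vvvttttttt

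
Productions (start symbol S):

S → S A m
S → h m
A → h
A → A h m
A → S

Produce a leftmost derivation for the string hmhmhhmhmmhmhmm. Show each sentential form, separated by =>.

S => SAm => hmAm => hmAhmm => hmShmm => hmSAmhmm => hmSAmAmhmm => hmhmAmAmhmm => hmhmAhmmAmhmm => hmhmAhmhmmAmhmm => hmhmhhmhmmAmhmm => hmhmhhmhmmhmhmm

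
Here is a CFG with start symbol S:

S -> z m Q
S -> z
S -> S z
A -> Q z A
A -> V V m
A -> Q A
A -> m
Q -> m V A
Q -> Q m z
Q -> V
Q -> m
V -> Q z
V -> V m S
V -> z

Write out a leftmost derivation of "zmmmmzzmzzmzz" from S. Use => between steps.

S => Sz => Szz => zmQzz => zmmVAzz => zmmQzAzz => zmmVzAzz => zmmVmSzAzz => zmmQzmSzAzz => zmmQmzzmSzAzz => zmmmmzzmSzAzz => zmmmmzzmzzAzz => zmmmmzzmzzmzz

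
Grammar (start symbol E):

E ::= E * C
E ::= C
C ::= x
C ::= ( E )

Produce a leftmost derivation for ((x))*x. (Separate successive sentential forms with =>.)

E => E*C => C*C => (E)*C => (C)*C => ((E))*C => ((C))*C => ((x))*C => ((x))*x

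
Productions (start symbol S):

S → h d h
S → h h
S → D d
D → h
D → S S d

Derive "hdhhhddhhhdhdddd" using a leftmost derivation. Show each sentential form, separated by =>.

S => Dd => SSdd => DdSdd => SSddSdd => hdhSddSdd => hdhhhddSdd => hdhhhddDddd => hdhhhddSSdddd => hdhhhddhhSdddd => hdhhhddhhhdhdddd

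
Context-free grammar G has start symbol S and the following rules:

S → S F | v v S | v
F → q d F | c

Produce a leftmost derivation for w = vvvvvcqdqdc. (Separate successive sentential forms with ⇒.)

S ⇒ vvS   [S → v v S]
vvS ⇒ vvSF   [S → S F]
vvSF ⇒ vvSFF   [S → S F]
vvSFF ⇒ vvvvSFF   [S → v v S]
vvvvSFF ⇒ vvvvvFF   [S → v]
vvvvvFF ⇒ vvvvvcF   [F → c]
vvvvvcF ⇒ vvvvvcqdF   [F → q d F]
vvvvvcqdF ⇒ vvvvvcqdqdF   [F → q d F]
vvvvvcqdqdF ⇒ vvvvvcqdqdc   [F → c]

S ⇒ vvS ⇒ vvSF ⇒ vvSFF ⇒ vvvvSFF ⇒ vvvvvFF ⇒ vvvvvcF ⇒ vvvvvcqdF ⇒ vvvvvcqdqdF ⇒ vvvvvcqdqdc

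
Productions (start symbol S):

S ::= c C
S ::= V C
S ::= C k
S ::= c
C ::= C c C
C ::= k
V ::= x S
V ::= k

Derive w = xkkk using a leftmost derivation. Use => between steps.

S => VC => xSC => xVCC => xkCC => xkkC => xkkk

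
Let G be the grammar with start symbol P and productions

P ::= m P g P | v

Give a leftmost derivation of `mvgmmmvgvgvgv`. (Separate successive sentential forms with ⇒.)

P ⇒ mPgP   [P ::= m P g P]
mPgP ⇒ mvgP   [P ::= v]
mvgP ⇒ mvgmPgP   [P ::= m P g P]
mvgmPgP ⇒ mvgmmPgPgP   [P ::= m P g P]
mvgmmPgPgP ⇒ mvgmmmPgPgPgP   [P ::= m P g P]
mvgmmmPgPgPgP ⇒ mvgmmmvgPgPgP   [P ::= v]
mvgmmmvgPgPgP ⇒ mvgmmmvgvgPgP   [P ::= v]
mvgmmmvgvgPgP ⇒ mvgmmmvgvgvgP   [P ::= v]
mvgmmmvgvgvgP ⇒ mvgmmmvgvgvgv   [P ::= v]

P⇒mPgP⇒mvgP⇒mvgmPgP⇒mvgmmPgPgP⇒mvgmmmPgPgPgP⇒mvgmmmvgPgPgP⇒mvgmmmvgvgPgP⇒mvgmmmvgvgvgP⇒mvgmmmvgvgvgv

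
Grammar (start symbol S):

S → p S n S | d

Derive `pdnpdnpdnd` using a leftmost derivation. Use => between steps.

S => pSnS => pdnS => pdnpSnS => pdnpdnS => pdnpdnpSnS => pdnpdnpdnS => pdnpdnpdnd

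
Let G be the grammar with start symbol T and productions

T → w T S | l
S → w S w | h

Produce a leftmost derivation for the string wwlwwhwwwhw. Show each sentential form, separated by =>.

T => wTS   [T → w T S]
wTS => wwTSS   [T → w T S]
wwTSS => wwlSS   [T → l]
wwlSS => wwlwSwS   [S → w S w]
wwlwSwS => wwlwwSwwS   [S → w S w]
wwlwwSwwS => wwlwwhwwS   [S → h]
wwlwwhwwS => wwlwwhwwwSw   [S → w S w]
wwlwwhwwwSw => wwlwwhwwwhw   [S → h]

T => wTS => wwTSS => wwlSS => wwlwSwS => wwlwwSwwS => wwlwwhwwS => wwlwwhwwwSw => wwlwwhwwwhw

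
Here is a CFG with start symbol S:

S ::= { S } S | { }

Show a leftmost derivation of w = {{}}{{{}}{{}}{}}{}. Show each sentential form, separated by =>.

S => {S}S => {{}}S => {{}}{S}S => {{}}{{S}S}S => {{}}{{{}}S}S => {{}}{{{}}{S}S}S => {{}}{{{}}{{}}S}S => {{}}{{{}}{{}}{}}S => {{}}{{{}}{{}}{}}{}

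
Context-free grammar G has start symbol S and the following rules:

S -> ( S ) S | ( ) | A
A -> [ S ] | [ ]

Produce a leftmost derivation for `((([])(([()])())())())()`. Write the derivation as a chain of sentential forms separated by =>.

S => (S)S   [S -> ( S ) S]
(S)S => ((S)S)S   [S -> ( S ) S]
((S)S)S => (((S)S)S)S   [S -> ( S ) S]
(((S)S)S)S => (((A)S)S)S   [S -> A]
(((A)S)S)S => ((([])S)S)S   [A -> [ ]]
((([])S)S)S => ((([])(S)S)S)S   [S -> ( S ) S]
((([])(S)S)S)S => ((([])((S)S)S)S)S   [S -> ( S ) S]
((([])((S)S)S)S)S => ((([])((A)S)S)S)S   [S -> A]
((([])((A)S)S)S)S => ((([])(([S])S)S)S)S   [A -> [ S ]]
((([])(([S])S)S)S)S => ((([])(([()])S)S)S)S   [S -> ( )]
((([])(([()])S)S)S)S => ((([])(([()])())S)S)S   [S -> ( )]
((([])(([()])())S)S)S => ((([])(([()])())())S)S   [S -> ( )]
((([])(([()])())())S)S => ((([])(([()])())())())S   [S -> ( )]
((([])(([()])())())())S => ((([])(([()])())())())()   [S -> ( )]

S => (S)S => ((S)S)S => (((S)S)S)S => (((A)S)S)S => ((([])S)S)S => ((([])(S)S)S)S => ((([])((S)S)S)S)S => ((([])((A)S)S)S)S => ((([])(([S])S)S)S)S => ((([])(([()])S)S)S)S => ((([])(([()])())S)S)S => ((([])(([()])())())S)S => ((([])(([()])())())())S => ((([])(([()])())())())()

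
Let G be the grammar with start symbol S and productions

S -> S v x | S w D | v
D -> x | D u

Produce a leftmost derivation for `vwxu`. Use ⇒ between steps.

S ⇒ SwD   [S -> S w D]
SwD ⇒ vwD   [S -> v]
vwD ⇒ vwDu   [D -> D u]
vwDu ⇒ vwxu   [D -> x]

S⇒SwD⇒vwD⇒vwDu⇒vwxu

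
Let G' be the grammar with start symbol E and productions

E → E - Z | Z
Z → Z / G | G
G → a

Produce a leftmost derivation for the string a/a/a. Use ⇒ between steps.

E ⇒ Z ⇒ Z/G ⇒ Z/G/G ⇒ G/G/G ⇒ a/G/G ⇒ a/a/G ⇒ a/a/a

E ⇒ Z   [E → Z]
Z ⇒ Z/G   [Z → Z / G]
Z/G ⇒ Z/G/G   [Z → Z / G]
Z/G/G ⇒ G/G/G   [Z → G]
G/G/G ⇒ a/G/G   [G → a]
a/G/G ⇒ a/a/G   [G → a]
a/a/G ⇒ a/a/a   [G → a]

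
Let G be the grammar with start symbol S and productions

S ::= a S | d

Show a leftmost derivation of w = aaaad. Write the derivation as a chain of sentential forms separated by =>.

S=>aS=>aaS=>aaaS=>aaaaS=>aaaad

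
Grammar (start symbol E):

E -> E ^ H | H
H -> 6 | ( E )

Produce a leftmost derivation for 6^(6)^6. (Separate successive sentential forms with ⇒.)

E ⇒ E^H ⇒ E^H^H ⇒ H^H^H ⇒ 6^H^H ⇒ 6^(E)^H ⇒ 6^(H)^H ⇒ 6^(6)^H ⇒ 6^(6)^6

E ⇒ E^H   [E -> E ^ H]
E^H ⇒ E^H^H   [E -> E ^ H]
E^H^H ⇒ H^H^H   [E -> H]
H^H^H ⇒ 6^H^H   [H -> 6]
6^H^H ⇒ 6^(E)^H   [H -> ( E )]
6^(E)^H ⇒ 6^(H)^H   [E -> H]
6^(H)^H ⇒ 6^(6)^H   [H -> 6]
6^(6)^H ⇒ 6^(6)^6   [H -> 6]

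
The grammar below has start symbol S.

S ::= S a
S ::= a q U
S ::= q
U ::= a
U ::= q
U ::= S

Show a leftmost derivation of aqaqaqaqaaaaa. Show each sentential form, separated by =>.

S=>aqU=>aqS=>aqSa=>aqSaa=>aqSaaa=>aqaqUaaa=>aqaqSaaa=>aqaqSaaaa=>aqaqaqUaaaa=>aqaqaqSaaaa=>aqaqaqaqUaaaa=>aqaqaqaqaaaaa

S => aqU   [S ::= a q U]
aqU => aqS   [U ::= S]
aqS => aqSa   [S ::= S a]
aqSa => aqSaa   [S ::= S a]
aqSaa => aqSaaa   [S ::= S a]
aqSaaa => aqaqUaaa   [S ::= a q U]
aqaqUaaa => aqaqSaaa   [U ::= S]
aqaqSaaa => aqaqSaaaa   [S ::= S a]
aqaqSaaaa => aqaqaqUaaaa   [S ::= a q U]
aqaqaqUaaaa => aqaqaqSaaaa   [U ::= S]
aqaqaqSaaaa => aqaqaqaqUaaaa   [S ::= a q U]
aqaqaqaqUaaaa => aqaqaqaqaaaaa   [U ::= a]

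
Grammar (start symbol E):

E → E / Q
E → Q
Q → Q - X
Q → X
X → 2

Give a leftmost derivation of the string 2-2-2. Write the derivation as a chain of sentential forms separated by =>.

E => Q   [E → Q]
Q => Q-X   [Q → Q - X]
Q-X => Q-X-X   [Q → Q - X]
Q-X-X => X-X-X   [Q → X]
X-X-X => 2-X-X   [X → 2]
2-X-X => 2-2-X   [X → 2]
2-2-X => 2-2-2   [X → 2]

E=>Q=>Q-X=>Q-X-X=>X-X-X=>2-X-X=>2-2-X=>2-2-2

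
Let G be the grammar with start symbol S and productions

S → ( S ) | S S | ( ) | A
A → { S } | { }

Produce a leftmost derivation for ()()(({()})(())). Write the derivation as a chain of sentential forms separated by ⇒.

S ⇒ SS ⇒ SSS ⇒ ()SS ⇒ ()()S ⇒ ()()(S) ⇒ ()()(SS) ⇒ ()()((S)S) ⇒ ()()((A)S) ⇒ ()()(({S})S) ⇒ ()()(({()})S) ⇒ ()()(({()})(S)) ⇒ ()()(({()})(()))

S ⇒ SS   [S → S S]
SS ⇒ SSS   [S → S S]
SSS ⇒ ()SS   [S → ( )]
()SS ⇒ ()()S   [S → ( )]
()()S ⇒ ()()(S)   [S → ( S )]
()()(S) ⇒ ()()(SS)   [S → S S]
()()(SS) ⇒ ()()((S)S)   [S → ( S )]
()()((S)S) ⇒ ()()((A)S)   [S → A]
()()((A)S) ⇒ ()()(({S})S)   [A → { S }]
()()(({S})S) ⇒ ()()(({()})S)   [S → ( )]
()()(({()})S) ⇒ ()()(({()})(S))   [S → ( S )]
()()(({()})(S)) ⇒ ()()(({()})(()))   [S → ( )]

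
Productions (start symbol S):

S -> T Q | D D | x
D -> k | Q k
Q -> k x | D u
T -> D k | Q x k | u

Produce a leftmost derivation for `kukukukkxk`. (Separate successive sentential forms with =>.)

S => DD => QkD => DukD => QkukD => DukukD => QkukukD => DukukukD => kukukukD => kukukukQk => kukukukkxk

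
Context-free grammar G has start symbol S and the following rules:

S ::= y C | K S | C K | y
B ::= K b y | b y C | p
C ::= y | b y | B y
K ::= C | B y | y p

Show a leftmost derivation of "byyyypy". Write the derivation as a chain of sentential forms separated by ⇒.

S ⇒ KS ⇒ ByS ⇒ byCyS ⇒ byyyS ⇒ byyyKS ⇒ byyyypS ⇒ byyyypy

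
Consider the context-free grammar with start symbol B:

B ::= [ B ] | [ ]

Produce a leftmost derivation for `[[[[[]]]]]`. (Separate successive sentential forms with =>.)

B => [B] => [[B]] => [[[B]]] => [[[[B]]]] => [[[[[]]]]]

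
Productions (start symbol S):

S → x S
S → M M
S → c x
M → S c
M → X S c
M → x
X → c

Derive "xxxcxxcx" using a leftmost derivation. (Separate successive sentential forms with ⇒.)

S ⇒ xS ⇒ xxS ⇒ xxxS ⇒ xxxMM ⇒ xxxXScM ⇒ xxxcScM ⇒ xxxcMMcM ⇒ xxxcxMcM ⇒ xxxcxxcM ⇒ xxxcxxcx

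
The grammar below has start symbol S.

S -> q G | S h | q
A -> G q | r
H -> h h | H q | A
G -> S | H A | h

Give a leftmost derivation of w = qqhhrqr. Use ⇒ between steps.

S ⇒ qG   [S -> q G]
qG ⇒ qS   [G -> S]
qS ⇒ qqG   [S -> q G]
qqG ⇒ qqHA   [G -> H A]
qqHA ⇒ qqAA   [H -> A]
qqAA ⇒ qqGqA   [A -> G q]
qqGqA ⇒ qqHAqA   [G -> H A]
qqHAqA ⇒ qqhhAqA   [H -> h h]
qqhhAqA ⇒ qqhhrqA   [A -> r]
qqhhrqA ⇒ qqhhrqr   [A -> r]

S⇒qG⇒qS⇒qqG⇒qqHA⇒qqAA⇒qqGqA⇒qqHAqA⇒qqhhAqA⇒qqhhrqA⇒qqhhrqr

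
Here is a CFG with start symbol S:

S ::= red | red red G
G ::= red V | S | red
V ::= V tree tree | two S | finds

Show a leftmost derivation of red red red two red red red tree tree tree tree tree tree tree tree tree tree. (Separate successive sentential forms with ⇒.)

S ⇒ red red G ⇒ red red red V ⇒ red red red V tree tree ⇒ red red red V tree tree tree tree ⇒ red red red V tree tree tree tree tree tree ⇒ red red red V tree tree tree tree tree tree tree tree ⇒ red red red V tree tree tree tree tree tree tree tree tree tree ⇒ red red red two S tree tree tree tree tree tree tree tree tree tree ⇒ red red red two red red G tree tree tree tree tree tree tree tree tree tree ⇒ red red red two red red red tree tree tree tree tree tree tree tree tree tree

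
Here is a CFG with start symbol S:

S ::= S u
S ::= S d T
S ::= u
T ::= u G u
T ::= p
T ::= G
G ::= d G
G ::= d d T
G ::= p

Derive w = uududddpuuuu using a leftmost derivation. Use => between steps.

S => Su => Suu => Suuu => SdTuuu => SudTuuu => uudTuuu => uuduGuuuu => uududGuuuu => uududddTuuuu => uududddpuuuu

S => Su   [S ::= S u]
Su => Suu   [S ::= S u]
Suu => Suuu   [S ::= S u]
Suuu => SdTuuu   [S ::= S d T]
SdTuuu => SudTuuu   [S ::= S u]
SudTuuu => uudTuuu   [S ::= u]
uudTuuu => uuduGuuuu   [T ::= u G u]
uuduGuuuu => uududGuuuu   [G ::= d G]
uududGuuuu => uududddTuuuu   [G ::= d d T]
uududddTuuuu => uududddpuuuu   [T ::= p]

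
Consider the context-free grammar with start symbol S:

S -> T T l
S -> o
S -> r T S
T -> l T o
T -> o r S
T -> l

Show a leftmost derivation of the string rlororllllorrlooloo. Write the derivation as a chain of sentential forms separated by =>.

S=>rTS=>rlToS=>rlorSoS=>rlorTTloS=>rlororSTloS=>rlororTTlTloS=>rlororlTlTloS=>rlororlllTloS=>rlororllllToloS=>rlororllllorSoloS=>rlororllllorrTSoloS=>rlororllllorrlSoloS=>rlororllllorrlooloS=>rlororllllorrlooloo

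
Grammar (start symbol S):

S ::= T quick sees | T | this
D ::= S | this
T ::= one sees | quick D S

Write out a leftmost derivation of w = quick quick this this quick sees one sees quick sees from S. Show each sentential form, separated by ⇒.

S ⇒ T quick sees ⇒ quick D S quick sees ⇒ quick S S quick sees ⇒ quick T quick sees S quick sees ⇒ quick quick D S quick sees S quick sees ⇒ quick quick S S quick sees S quick sees ⇒ quick quick this S quick sees S quick sees ⇒ quick quick this this quick sees S quick sees ⇒ quick quick this this quick sees T quick sees ⇒ quick quick this this quick sees one sees quick sees

S ⇒ T quick sees   [S ::= T quick sees]
T quick sees ⇒ quick D S quick sees   [T ::= quick D S]
quick D S quick sees ⇒ quick S S quick sees   [D ::= S]
quick S S quick sees ⇒ quick T quick sees S quick sees   [S ::= T quick sees]
quick T quick sees S quick sees ⇒ quick quick D S quick sees S quick sees   [T ::= quick D S]
quick quick D S quick sees S quick sees ⇒ quick quick S S quick sees S quick sees   [D ::= S]
quick quick S S quick sees S quick sees ⇒ quick quick this S quick sees S quick sees   [S ::= this]
quick quick this S quick sees S quick sees ⇒ quick quick this this quick sees S quick sees   [S ::= this]
quick quick this this quick sees S quick sees ⇒ quick quick this this quick sees T quick sees   [S ::= T]
quick quick this this quick sees T quick sees ⇒ quick quick this this quick sees one sees quick sees   [T ::= one sees]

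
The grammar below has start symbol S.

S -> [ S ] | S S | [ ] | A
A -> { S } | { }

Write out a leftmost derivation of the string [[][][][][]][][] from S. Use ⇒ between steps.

S ⇒ SS ⇒ SSS ⇒ [S]SS ⇒ [SS]SS ⇒ [SSS]SS ⇒ [SSSS]SS ⇒ [SSSSS]SS ⇒ [[]SSSS]SS ⇒ [[][]SSS]SS ⇒ [[][][]SS]SS ⇒ [[][][][]S]SS ⇒ [[][][][][]]SS ⇒ [[][][][][]][]S ⇒ [[][][][][]][][]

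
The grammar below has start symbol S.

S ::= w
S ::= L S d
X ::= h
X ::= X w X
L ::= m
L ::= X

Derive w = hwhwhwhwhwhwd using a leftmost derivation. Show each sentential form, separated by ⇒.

S ⇒ LSd ⇒ XSd ⇒ XwXSd ⇒ XwXwXSd ⇒ hwXwXSd ⇒ hwXwXwXSd ⇒ hwXwXwXwXSd ⇒ hwXwXwXwXwXSd ⇒ hwhwXwXwXwXSd ⇒ hwhwhwXwXwXSd ⇒ hwhwhwhwXwXSd ⇒ hwhwhwhwhwXSd ⇒ hwhwhwhwhwhSd ⇒ hwhwhwhwhwhwd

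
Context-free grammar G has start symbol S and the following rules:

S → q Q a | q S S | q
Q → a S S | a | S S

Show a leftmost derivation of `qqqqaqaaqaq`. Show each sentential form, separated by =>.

S => qSS => qqS => qqqSS => qqqqQaS => qqqqaSSaS => qqqqaqQaSaS => qqqqaqaaSaS => qqqqaqaaqaS => qqqqaqaaqaq

S => qSS   [S → q S S]
qSS => qqS   [S → q]
qqS => qqqSS   [S → q S S]
qqqSS => qqqqQaS   [S → q Q a]
qqqqQaS => qqqqaSSaS   [Q → a S S]
qqqqaSSaS => qqqqaqQaSaS   [S → q Q a]
qqqqaqQaSaS => qqqqaqaaSaS   [Q → a]
qqqqaqaaSaS => qqqqaqaaqaS   [S → q]
qqqqaqaaqaS => qqqqaqaaqaq   [S → q]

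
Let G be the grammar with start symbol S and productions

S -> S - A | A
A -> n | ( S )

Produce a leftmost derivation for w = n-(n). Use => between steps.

S => S-A => A-A => n-A => n-(S) => n-(A) => n-(n)

S => S-A   [S -> S - A]
S-A => A-A   [S -> A]
A-A => n-A   [A -> n]
n-A => n-(S)   [A -> ( S )]
n-(S) => n-(A)   [S -> A]
n-(A) => n-(n)   [A -> n]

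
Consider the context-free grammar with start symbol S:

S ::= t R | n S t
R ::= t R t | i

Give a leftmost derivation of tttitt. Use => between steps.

S => tR   [S ::= t R]
tR => ttRt   [R ::= t R t]
ttRt => tttRtt   [R ::= t R t]
tttRtt => tttitt   [R ::= i]

S => tR => ttRt => tttRtt => tttitt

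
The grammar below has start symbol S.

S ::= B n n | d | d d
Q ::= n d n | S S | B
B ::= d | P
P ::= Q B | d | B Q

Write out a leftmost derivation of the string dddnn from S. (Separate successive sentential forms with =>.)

S => Bnn   [S ::= B n n]
Bnn => Pnn   [B ::= P]
Pnn => QBnn   [P ::= Q B]
QBnn => BBnn   [Q ::= B]
BBnn => dBnn   [B ::= d]
dBnn => dPnn   [B ::= P]
dPnn => dQBnn   [P ::= Q B]
dQBnn => dBBnn   [Q ::= B]
dBBnn => ddBnn   [B ::= d]
ddBnn => ddPnn   [B ::= P]
ddPnn => dddnn   [P ::= d]

S => Bnn => Pnn => QBnn => BBnn => dBnn => dPnn => dQBnn => dBBnn => ddBnn => ddPnn => dddnn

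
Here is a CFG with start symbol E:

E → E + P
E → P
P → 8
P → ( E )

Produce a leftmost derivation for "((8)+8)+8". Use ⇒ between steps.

E ⇒ E+P   [E → E + P]
E+P ⇒ P+P   [E → P]
P+P ⇒ (E)+P   [P → ( E )]
(E)+P ⇒ (E+P)+P   [E → E + P]
(E+P)+P ⇒ (P+P)+P   [E → P]
(P+P)+P ⇒ ((E)+P)+P   [P → ( E )]
((E)+P)+P ⇒ ((P)+P)+P   [E → P]
((P)+P)+P ⇒ ((8)+P)+P   [P → 8]
((8)+P)+P ⇒ ((8)+8)+P   [P → 8]
((8)+8)+P ⇒ ((8)+8)+8   [P → 8]

E ⇒ E+P ⇒ P+P ⇒ (E)+P ⇒ (E+P)+P ⇒ (P+P)+P ⇒ ((E)+P)+P ⇒ ((P)+P)+P ⇒ ((8)+P)+P ⇒ ((8)+8)+P ⇒ ((8)+8)+8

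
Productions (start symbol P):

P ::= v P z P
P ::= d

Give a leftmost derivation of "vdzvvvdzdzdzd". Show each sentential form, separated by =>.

P => vPzP   [P ::= v P z P]
vPzP => vdzP   [P ::= d]
vdzP => vdzvPzP   [P ::= v P z P]
vdzvPzP => vdzvvPzPzP   [P ::= v P z P]
vdzvvPzPzP => vdzvvvPzPzPzP   [P ::= v P z P]
vdzvvvPzPzPzP => vdzvvvdzPzPzP   [P ::= d]
vdzvvvdzPzPzP => vdzvvvdzdzPzP   [P ::= d]
vdzvvvdzdzPzP => vdzvvvdzdzdzP   [P ::= d]
vdzvvvdzdzdzP => vdzvvvdzdzdzd   [P ::= d]

P => vPzP => vdzP => vdzvPzP => vdzvvPzPzP => vdzvvvPzPzPzP => vdzvvvdzPzPzP => vdzvvvdzdzPzP => vdzvvvdzdzdzP => vdzvvvdzdzdzd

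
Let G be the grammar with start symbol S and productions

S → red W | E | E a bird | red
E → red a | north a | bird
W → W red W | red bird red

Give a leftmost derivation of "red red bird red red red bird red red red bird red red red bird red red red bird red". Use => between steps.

S => red W => red W red W => red W red W red W => red W red W red W red W => red red bird red red W red W red W => red red bird red red W red W red W red W => red red bird red red red bird red red W red W red W => red red bird red red red bird red red red bird red red W red W => red red bird red red red bird red red red bird red red red bird red red W => red red bird red red red bird red red red bird red red red bird red red red bird red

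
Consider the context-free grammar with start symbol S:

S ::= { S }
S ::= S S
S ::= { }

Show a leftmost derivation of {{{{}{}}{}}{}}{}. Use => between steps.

S=>SS=>{S}S=>{SS}S=>{{S}S}S=>{{SS}S}S=>{{{S}S}S}S=>{{{SS}S}S}S=>{{{{}S}S}S}S=>{{{{}{}}S}S}S=>{{{{}{}}{}}S}S=>{{{{}{}}{}}{}}S=>{{{{}{}}{}}{}}{}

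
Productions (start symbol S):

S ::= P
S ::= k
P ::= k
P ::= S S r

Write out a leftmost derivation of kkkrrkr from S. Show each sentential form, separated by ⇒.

S ⇒ P   [S ::= P]
P ⇒ SSr   [P ::= S S r]
SSr ⇒ PSr   [S ::= P]
PSr ⇒ SSrSr   [P ::= S S r]
SSrSr ⇒ kSrSr   [S ::= k]
kSrSr ⇒ kPrSr   [S ::= P]
kPrSr ⇒ kSSrrSr   [P ::= S S r]
kSSrrSr ⇒ kkSrrSr   [S ::= k]
kkSrrSr ⇒ kkkrrSr   [S ::= k]
kkkrrSr ⇒ kkkrrkr   [S ::= k]

S ⇒ P ⇒ SSr ⇒ PSr ⇒ SSrSr ⇒ kSrSr ⇒ kPrSr ⇒ kSSrrSr ⇒ kkSrrSr ⇒ kkkrrSr ⇒ kkkrrkr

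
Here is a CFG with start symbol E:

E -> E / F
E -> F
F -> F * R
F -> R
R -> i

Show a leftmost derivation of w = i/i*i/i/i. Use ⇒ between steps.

E⇒E/F⇒E/F/F⇒E/F/F/F⇒F/F/F/F⇒R/F/F/F⇒i/F/F/F⇒i/F*R/F/F⇒i/R*R/F/F⇒i/i*R/F/F⇒i/i*i/F/F⇒i/i*i/R/F⇒i/i*i/i/F⇒i/i*i/i/R⇒i/i*i/i/i

E ⇒ E/F   [E -> E / F]
E/F ⇒ E/F/F   [E -> E / F]
E/F/F ⇒ E/F/F/F   [E -> E / F]
E/F/F/F ⇒ F/F/F/F   [E -> F]
F/F/F/F ⇒ R/F/F/F   [F -> R]
R/F/F/F ⇒ i/F/F/F   [R -> i]
i/F/F/F ⇒ i/F*R/F/F   [F -> F * R]
i/F*R/F/F ⇒ i/R*R/F/F   [F -> R]
i/R*R/F/F ⇒ i/i*R/F/F   [R -> i]
i/i*R/F/F ⇒ i/i*i/F/F   [R -> i]
i/i*i/F/F ⇒ i/i*i/R/F   [F -> R]
i/i*i/R/F ⇒ i/i*i/i/F   [R -> i]
i/i*i/i/F ⇒ i/i*i/i/R   [F -> R]
i/i*i/i/R ⇒ i/i*i/i/i   [R -> i]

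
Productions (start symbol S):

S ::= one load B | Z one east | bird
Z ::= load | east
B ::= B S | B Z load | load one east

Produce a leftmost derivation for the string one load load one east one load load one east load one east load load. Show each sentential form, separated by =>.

S => one load B => one load B S => one load load one east S => one load load one east one load B => one load load one east one load B Z load => one load load one east one load B S Z load => one load load one east one load load one east S Z load => one load load one east one load load one east Z one east Z load => one load load one east one load load one east load one east Z load => one load load one east one load load one east load one east load load

S => one load B   [S ::= one load B]
one load B => one load B S   [B ::= B S]
one load B S => one load load one east S   [B ::= load one east]
one load load one east S => one load load one east one load B   [S ::= one load B]
one load load one east one load B => one load load one east one load B Z load   [B ::= B Z load]
one load load one east one load B Z load => one load load one east one load B S Z load   [B ::= B S]
one load load one east one load B S Z load => one load load one east one load load one east S Z load   [B ::= load one east]
one load load one east one load load one east S Z load => one load load one east one load load one east Z one east Z load   [S ::= Z one east]
one load load one east one load load one east Z one east Z load => one load load one east one load load one east load one east Z load   [Z ::= load]
one load load one east one load load one east load one east Z load => one load load one east one load load one east load one east load load   [Z ::= load]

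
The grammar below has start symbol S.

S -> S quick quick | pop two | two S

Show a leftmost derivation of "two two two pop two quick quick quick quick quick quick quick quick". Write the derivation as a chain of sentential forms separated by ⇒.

S ⇒ S quick quick ⇒ two S quick quick ⇒ two S quick quick quick quick ⇒ two S quick quick quick quick quick quick ⇒ two two S quick quick quick quick quick quick ⇒ two two S quick quick quick quick quick quick quick quick ⇒ two two two S quick quick quick quick quick quick quick quick ⇒ two two two pop two quick quick quick quick quick quick quick quick

S ⇒ S quick quick   [S -> S quick quick]
S quick quick ⇒ two S quick quick   [S -> two S]
two S quick quick ⇒ two S quick quick quick quick   [S -> S quick quick]
two S quick quick quick quick ⇒ two S quick quick quick quick quick quick   [S -> S quick quick]
two S quick quick quick quick quick quick ⇒ two two S quick quick quick quick quick quick   [S -> two S]
two two S quick quick quick quick quick quick ⇒ two two S quick quick quick quick quick quick quick quick   [S -> S quick quick]
two two S quick quick quick quick quick quick quick quick ⇒ two two two S quick quick quick quick quick quick quick quick   [S -> two S]
two two two S quick quick quick quick quick quick quick quick ⇒ two two two pop two quick quick quick quick quick quick quick quick   [S -> pop two]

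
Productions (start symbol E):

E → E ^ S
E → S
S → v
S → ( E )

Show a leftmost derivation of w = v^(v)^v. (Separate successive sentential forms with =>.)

E => E^S   [E → E ^ S]
E^S => E^S^S   [E → E ^ S]
E^S^S => S^S^S   [E → S]
S^S^S => v^S^S   [S → v]
v^S^S => v^(E)^S   [S → ( E )]
v^(E)^S => v^(S)^S   [E → S]
v^(S)^S => v^(v)^S   [S → v]
v^(v)^S => v^(v)^v   [S → v]

E => E^S => E^S^S => S^S^S => v^S^S => v^(E)^S => v^(S)^S => v^(v)^S => v^(v)^v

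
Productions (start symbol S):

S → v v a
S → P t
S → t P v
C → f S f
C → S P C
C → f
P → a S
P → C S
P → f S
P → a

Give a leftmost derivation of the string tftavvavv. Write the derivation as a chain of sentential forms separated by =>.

S => tPv => tCSv => tfSv => tftPvv => tftaSvv => tftavvavv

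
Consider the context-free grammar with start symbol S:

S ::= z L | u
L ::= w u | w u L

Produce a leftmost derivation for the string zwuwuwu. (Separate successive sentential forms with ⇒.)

S ⇒ zL   [S ::= z L]
zL ⇒ zwuL   [L ::= w u L]
zwuL ⇒ zwuwuL   [L ::= w u L]
zwuwuL ⇒ zwuwuwu   [L ::= w u]

S ⇒ zL ⇒ zwuL ⇒ zwuwuL ⇒ zwuwuwu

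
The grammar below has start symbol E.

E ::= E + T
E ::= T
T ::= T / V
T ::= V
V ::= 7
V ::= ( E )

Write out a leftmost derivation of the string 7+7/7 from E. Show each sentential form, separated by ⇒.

E ⇒ E+T ⇒ T+T ⇒ V+T ⇒ 7+T ⇒ 7+T/V ⇒ 7+V/V ⇒ 7+7/V ⇒ 7+7/7

E ⇒ E+T   [E ::= E + T]
E+T ⇒ T+T   [E ::= T]
T+T ⇒ V+T   [T ::= V]
V+T ⇒ 7+T   [V ::= 7]
7+T ⇒ 7+T/V   [T ::= T / V]
7+T/V ⇒ 7+V/V   [T ::= V]
7+V/V ⇒ 7+7/V   [V ::= 7]
7+7/V ⇒ 7+7/7   [V ::= 7]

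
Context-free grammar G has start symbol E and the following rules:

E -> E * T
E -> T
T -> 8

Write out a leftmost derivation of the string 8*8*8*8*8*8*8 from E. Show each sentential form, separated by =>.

E => E*T => E*T*T => E*T*T*T => E*T*T*T*T => E*T*T*T*T*T => E*T*T*T*T*T*T => T*T*T*T*T*T*T => 8*T*T*T*T*T*T => 8*8*T*T*T*T*T => 8*8*8*T*T*T*T => 8*8*8*8*T*T*T => 8*8*8*8*8*T*T => 8*8*8*8*8*8*T => 8*8*8*8*8*8*8

E => E*T   [E -> E * T]
E*T => E*T*T   [E -> E * T]
E*T*T => E*T*T*T   [E -> E * T]
E*T*T*T => E*T*T*T*T   [E -> E * T]
E*T*T*T*T => E*T*T*T*T*T   [E -> E * T]
E*T*T*T*T*T => E*T*T*T*T*T*T   [E -> E * T]
E*T*T*T*T*T*T => T*T*T*T*T*T*T   [E -> T]
T*T*T*T*T*T*T => 8*T*T*T*T*T*T   [T -> 8]
8*T*T*T*T*T*T => 8*8*T*T*T*T*T   [T -> 8]
8*8*T*T*T*T*T => 8*8*8*T*T*T*T   [T -> 8]
8*8*8*T*T*T*T => 8*8*8*8*T*T*T   [T -> 8]
8*8*8*8*T*T*T => 8*8*8*8*8*T*T   [T -> 8]
8*8*8*8*8*T*T => 8*8*8*8*8*8*T   [T -> 8]
8*8*8*8*8*8*T => 8*8*8*8*8*8*8   [T -> 8]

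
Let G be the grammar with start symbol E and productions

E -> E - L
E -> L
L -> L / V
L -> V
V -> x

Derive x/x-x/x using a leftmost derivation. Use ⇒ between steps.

E ⇒ E-L ⇒ L-L ⇒ L/V-L ⇒ V/V-L ⇒ x/V-L ⇒ x/x-L ⇒ x/x-L/V ⇒ x/x-V/V ⇒ x/x-x/V ⇒ x/x-x/x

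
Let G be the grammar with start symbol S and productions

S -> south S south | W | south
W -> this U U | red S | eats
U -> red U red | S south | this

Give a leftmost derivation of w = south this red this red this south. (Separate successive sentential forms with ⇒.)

S ⇒ south S south   [S -> south S south]
south S south ⇒ south W south   [S -> W]
south W south ⇒ south this U U south   [W -> this U U]
south this U U south ⇒ south this red U red U south   [U -> red U red]
south this red U red U south ⇒ south this red this red U south   [U -> this]
south this red this red U south ⇒ south this red this red this south   [U -> this]

S ⇒ south S south ⇒ south W south ⇒ south this U U south ⇒ south this red U red U south ⇒ south this red this red U south ⇒ south this red this red this south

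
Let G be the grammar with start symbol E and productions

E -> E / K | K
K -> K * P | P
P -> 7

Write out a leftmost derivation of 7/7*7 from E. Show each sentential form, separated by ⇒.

E ⇒ E/K ⇒ K/K ⇒ P/K ⇒ 7/K ⇒ 7/K*P ⇒ 7/P*P ⇒ 7/7*P ⇒ 7/7*7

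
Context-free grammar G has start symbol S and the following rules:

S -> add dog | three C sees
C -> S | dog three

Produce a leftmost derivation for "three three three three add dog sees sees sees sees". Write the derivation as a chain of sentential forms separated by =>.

S => three C sees   [S -> three C sees]
three C sees => three S sees   [C -> S]
three S sees => three three C sees sees   [S -> three C sees]
three three C sees sees => three three S sees sees   [C -> S]
three three S sees sees => three three three C sees sees sees   [S -> three C sees]
three three three C sees sees sees => three three three S sees sees sees   [C -> S]
three three three S sees sees sees => three three three three C sees sees sees sees   [S -> three C sees]
three three three three C sees sees sees sees => three three three three S sees sees sees sees   [C -> S]
three three three three S sees sees sees sees => three three three three add dog sees sees sees sees   [S -> add dog]

S => three C sees => three S sees => three three C sees sees => three three S sees sees => three three three C sees sees sees => three three three S sees sees sees => three three three three C sees sees sees sees => three three three three S sees sees sees sees => three three three three add dog sees sees sees sees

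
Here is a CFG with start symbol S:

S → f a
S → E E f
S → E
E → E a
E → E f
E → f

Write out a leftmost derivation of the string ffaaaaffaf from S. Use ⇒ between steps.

S ⇒ EEf ⇒ EfEf ⇒ EafEf ⇒ EaafEf ⇒ EaaafEf ⇒ EaaaafEf ⇒ EfaaaafEf ⇒ ffaaaafEf ⇒ ffaaaafEaf ⇒ ffaaaaffaf

S ⇒ EEf   [S → E E f]
EEf ⇒ EfEf   [E → E f]
EfEf ⇒ EafEf   [E → E a]
EafEf ⇒ EaafEf   [E → E a]
EaafEf ⇒ EaaafEf   [E → E a]
EaaafEf ⇒ EaaaafEf   [E → E a]
EaaaafEf ⇒ EfaaaafEf   [E → E f]
EfaaaafEf ⇒ ffaaaafEf   [E → f]
ffaaaafEf ⇒ ffaaaafEaf   [E → E a]
ffaaaafEaf ⇒ ffaaaaffaf   [E → f]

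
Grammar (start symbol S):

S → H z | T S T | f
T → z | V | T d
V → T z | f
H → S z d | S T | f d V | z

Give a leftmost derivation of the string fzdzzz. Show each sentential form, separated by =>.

S => Hz => STz => HzTz => SzdzTz => fzdzTz => fzdzzz

S => Hz   [S → H z]
Hz => STz   [H → S T]
STz => HzTz   [S → H z]
HzTz => SzdzTz   [H → S z d]
SzdzTz => fzdzTz   [S → f]
fzdzTz => fzdzzz   [T → z]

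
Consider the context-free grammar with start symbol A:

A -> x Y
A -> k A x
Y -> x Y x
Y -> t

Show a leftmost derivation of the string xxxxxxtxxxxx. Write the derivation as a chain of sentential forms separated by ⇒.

A⇒xY⇒xxYx⇒xxxYxx⇒xxxxYxxx⇒xxxxxYxxxx⇒xxxxxxYxxxxx⇒xxxxxxtxxxxx

A ⇒ xY   [A -> x Y]
xY ⇒ xxYx   [Y -> x Y x]
xxYx ⇒ xxxYxx   [Y -> x Y x]
xxxYxx ⇒ xxxxYxxx   [Y -> x Y x]
xxxxYxxx ⇒ xxxxxYxxxx   [Y -> x Y x]
xxxxxYxxxx ⇒ xxxxxxYxxxxx   [Y -> x Y x]
xxxxxxYxxxxx ⇒ xxxxxxtxxxxx   [Y -> t]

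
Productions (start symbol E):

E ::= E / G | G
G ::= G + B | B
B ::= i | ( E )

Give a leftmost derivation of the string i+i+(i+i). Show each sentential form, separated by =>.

E => G   [E ::= G]
G => G+B   [G ::= G + B]
G+B => G+B+B   [G ::= G + B]
G+B+B => B+B+B   [G ::= B]
B+B+B => i+B+B   [B ::= i]
i+B+B => i+i+B   [B ::= i]
i+i+B => i+i+(E)   [B ::= ( E )]
i+i+(E) => i+i+(G)   [E ::= G]
i+i+(G) => i+i+(G+B)   [G ::= G + B]
i+i+(G+B) => i+i+(B+B)   [G ::= B]
i+i+(B+B) => i+i+(i+B)   [B ::= i]
i+i+(i+B) => i+i+(i+i)   [B ::= i]

E=>G=>G+B=>G+B+B=>B+B+B=>i+B+B=>i+i+B=>i+i+(E)=>i+i+(G)=>i+i+(G+B)=>i+i+(B+B)=>i+i+(i+B)=>i+i+(i+i)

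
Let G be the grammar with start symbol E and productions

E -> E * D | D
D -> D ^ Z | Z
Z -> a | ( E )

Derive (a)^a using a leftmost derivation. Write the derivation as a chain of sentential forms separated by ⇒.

E⇒D⇒D^Z⇒Z^Z⇒(E)^Z⇒(D)^Z⇒(Z)^Z⇒(a)^Z⇒(a)^a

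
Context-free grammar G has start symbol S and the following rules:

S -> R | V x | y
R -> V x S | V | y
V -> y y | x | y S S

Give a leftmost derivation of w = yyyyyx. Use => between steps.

S => Vx => ySSx => yRSx => yVSx => yySSSx => yyySSx => yyyySx => yyyyRx => yyyyyx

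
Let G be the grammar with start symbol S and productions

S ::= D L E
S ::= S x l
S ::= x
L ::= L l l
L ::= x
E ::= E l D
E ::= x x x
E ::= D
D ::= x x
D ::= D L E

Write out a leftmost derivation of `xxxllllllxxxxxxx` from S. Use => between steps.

S => DLE => DLELE => xxLELE => xxLllELE => xxLllllELE => xxLllllllELE => xxxllllllELE => xxxllllllxxxLE => xxxllllllxxxxE => xxxllllllxxxxxxx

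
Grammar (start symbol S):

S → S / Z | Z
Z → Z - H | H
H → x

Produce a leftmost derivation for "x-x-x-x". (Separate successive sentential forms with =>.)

S=>Z=>Z-H=>Z-H-H=>Z-H-H-H=>H-H-H-H=>x-H-H-H=>x-x-H-H=>x-x-x-H=>x-x-x-x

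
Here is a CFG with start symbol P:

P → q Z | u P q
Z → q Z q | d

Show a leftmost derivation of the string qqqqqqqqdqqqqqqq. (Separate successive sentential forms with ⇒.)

P ⇒ qZ ⇒ qqZq ⇒ qqqZqq ⇒ qqqqZqqq ⇒ qqqqqZqqqq ⇒ qqqqqqZqqqqq ⇒ qqqqqqqZqqqqqq ⇒ qqqqqqqqZqqqqqqq ⇒ qqqqqqqqdqqqqqqq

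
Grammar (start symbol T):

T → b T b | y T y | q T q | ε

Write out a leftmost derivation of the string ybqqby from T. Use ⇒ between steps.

T ⇒ yTy ⇒ ybTby ⇒ ybqTqby ⇒ ybqqby

T ⇒ yTy   [T → y T y]
yTy ⇒ ybTby   [T → b T b]
ybTby ⇒ ybqTqby   [T → q T q]
ybqTqby ⇒ ybqqby   [T → ε]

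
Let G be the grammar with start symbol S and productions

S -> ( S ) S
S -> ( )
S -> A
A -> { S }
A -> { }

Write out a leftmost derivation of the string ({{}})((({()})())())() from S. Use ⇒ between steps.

S ⇒ (S)S   [S -> ( S ) S]
(S)S ⇒ (A)S   [S -> A]
(A)S ⇒ ({S})S   [A -> { S }]
({S})S ⇒ ({A})S   [S -> A]
({A})S ⇒ ({{}})S   [A -> { }]
({{}})S ⇒ ({{}})(S)S   [S -> ( S ) S]
({{}})(S)S ⇒ ({{}})((S)S)S   [S -> ( S ) S]
({{}})((S)S)S ⇒ ({{}})(((S)S)S)S   [S -> ( S ) S]
({{}})(((S)S)S)S ⇒ ({{}})(((A)S)S)S   [S -> A]
({{}})(((A)S)S)S ⇒ ({{}})((({S})S)S)S   [A -> { S }]
({{}})((({S})S)S)S ⇒ ({{}})((({()})S)S)S   [S -> ( )]
({{}})((({()})S)S)S ⇒ ({{}})((({()})())S)S   [S -> ( )]
({{}})((({()})())S)S ⇒ ({{}})((({()})())())S   [S -> ( )]
({{}})((({()})())())S ⇒ ({{}})((({()})())())()   [S -> ( )]

S ⇒ (S)S ⇒ (A)S ⇒ ({S})S ⇒ ({A})S ⇒ ({{}})S ⇒ ({{}})(S)S ⇒ ({{}})((S)S)S ⇒ ({{}})(((S)S)S)S ⇒ ({{}})(((A)S)S)S ⇒ ({{}})((({S})S)S)S ⇒ ({{}})((({()})S)S)S ⇒ ({{}})((({()})())S)S ⇒ ({{}})((({()})())())S ⇒ ({{}})((({()})())())()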